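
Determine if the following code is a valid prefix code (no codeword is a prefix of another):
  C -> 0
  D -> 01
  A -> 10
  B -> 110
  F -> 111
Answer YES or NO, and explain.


Checking each pair (does one codeword prefix another?):
  C='0' vs D='01': prefix -- VIOLATION

NO -- this is NOT a valid prefix code. C (0) is a prefix of D (01).


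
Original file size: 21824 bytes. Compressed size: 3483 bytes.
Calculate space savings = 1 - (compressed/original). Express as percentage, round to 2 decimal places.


ratio = compressed/original = 3483/21824 = 0.159595
savings = 1 - ratio = 1 - 0.159595 = 0.840405
as a percentage: 0.840405 * 100 = 84.04%

Space savings = 1 - 3483/21824 = 84.04%


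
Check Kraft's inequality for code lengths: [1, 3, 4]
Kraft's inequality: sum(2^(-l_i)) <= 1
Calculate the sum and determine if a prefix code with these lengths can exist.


Sum = 2^(-1) + 2^(-3) + 2^(-4)
    = 0.5 + 0.125 + 0.0625
    = 11/16 = 0.6875
Since 0.6875 <= 1, Kraft's inequality IS satisfied.
A prefix code with these lengths CAN exist.

Kraft sum = 0.6875. Satisfied.


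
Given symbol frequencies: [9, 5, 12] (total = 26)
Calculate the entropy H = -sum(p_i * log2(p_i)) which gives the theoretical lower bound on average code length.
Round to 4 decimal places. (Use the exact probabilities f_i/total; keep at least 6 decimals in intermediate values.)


Per-symbol terms -p_i * log2(p_i) with p_i = f_i/26:
  p = 9/26 = 0.346154: log2(p) = -1.530515, -p*log2(p) = 0.529794
  p = 5/26 = 0.192308: log2(p) = -2.378512, -p*log2(p) = 0.457406
  p = 12/26 = 0.461538: log2(p) = -1.115477, -p*log2(p) = 0.514836
H = 0.529794 + 0.457406 + 0.514836 = 1.502036

H = 1.502 bits/symbol


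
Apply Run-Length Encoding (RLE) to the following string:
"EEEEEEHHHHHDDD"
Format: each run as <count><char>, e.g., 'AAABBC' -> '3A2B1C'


Scanning runs left to right:
  i=0: run of 'E' x 6 -> '6E'
  i=6: run of 'H' x 5 -> '5H'
  i=11: run of 'D' x 3 -> '3D'

RLE = 6E5H3D


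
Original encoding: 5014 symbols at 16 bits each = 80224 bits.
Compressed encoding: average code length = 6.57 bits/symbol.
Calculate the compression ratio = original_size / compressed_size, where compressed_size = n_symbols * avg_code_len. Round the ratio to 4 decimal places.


original_size = n_symbols * orig_bits = 5014 * 16 = 80224 bits
compressed_size = n_symbols * avg_code_len = 5014 * 6.57 = 32941.98 bits
ratio = original_size / compressed_size = 80224 / 32941.98 = 2.4353

Compression ratio = 2.4353


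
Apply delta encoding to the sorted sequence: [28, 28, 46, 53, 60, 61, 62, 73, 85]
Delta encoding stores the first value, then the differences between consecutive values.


First value: 28
Deltas:
  28 - 28 = 0
  46 - 28 = 18
  53 - 46 = 7
  60 - 53 = 7
  61 - 60 = 1
  62 - 61 = 1
  73 - 62 = 11
  85 - 73 = 12


Delta encoded: [28, 0, 18, 7, 7, 1, 1, 11, 12]


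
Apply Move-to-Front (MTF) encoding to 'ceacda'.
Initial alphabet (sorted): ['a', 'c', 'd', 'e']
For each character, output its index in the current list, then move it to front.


MTF encoding:
'c': index 1 in ['a', 'c', 'd', 'e'] -> ['c', 'a', 'd', 'e']
'e': index 3 in ['c', 'a', 'd', 'e'] -> ['e', 'c', 'a', 'd']
'a': index 2 in ['e', 'c', 'a', 'd'] -> ['a', 'e', 'c', 'd']
'c': index 2 in ['a', 'e', 'c', 'd'] -> ['c', 'a', 'e', 'd']
'd': index 3 in ['c', 'a', 'e', 'd'] -> ['d', 'c', 'a', 'e']
'a': index 2 in ['d', 'c', 'a', 'e'] -> ['a', 'd', 'c', 'e']


Output: [1, 3, 2, 2, 3, 2]


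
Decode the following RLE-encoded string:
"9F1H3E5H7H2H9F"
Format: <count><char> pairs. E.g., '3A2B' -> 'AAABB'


Expanding each <count><char> pair:
  9F -> 'FFFFFFFFF'
  1H -> 'H'
  3E -> 'EEE'
  5H -> 'HHHHH'
  7H -> 'HHHHHHH'
  2H -> 'HH'
  9F -> 'FFFFFFFFF'

Decoded = FFFFFFFFFHEEEHHHHHHHHHHHHHHFFFFFFFFF


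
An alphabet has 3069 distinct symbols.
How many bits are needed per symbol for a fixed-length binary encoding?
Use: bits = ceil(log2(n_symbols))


log2(3069) = 11.5836
Bracket: 2^11 = 2048 < 3069 <= 2^12 = 4096
So ceil(log2(3069)) = 12

bits = ceil(log2(3069)) = ceil(11.5836) = 12 bits


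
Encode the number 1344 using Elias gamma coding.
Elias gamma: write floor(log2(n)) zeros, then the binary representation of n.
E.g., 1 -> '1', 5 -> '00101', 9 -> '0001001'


num_bits = floor(log2(1344)) + 1 = 11
leading_zeros = num_bits - 1 = 10
binary(1344) = 10101000000

Elias gamma(1344) = '0000000000' + '10101000000' = 000000000010101000000 (21 bits)


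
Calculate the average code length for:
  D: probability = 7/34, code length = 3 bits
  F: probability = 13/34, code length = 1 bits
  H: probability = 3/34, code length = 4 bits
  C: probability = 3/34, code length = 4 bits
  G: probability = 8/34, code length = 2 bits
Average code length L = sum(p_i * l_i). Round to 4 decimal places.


Weighted contributions p_i * l_i:
  D: (7/34) * 3 = 21/34
  F: (13/34) * 1 = 13/34
  H: (3/34) * 4 = 12/34
  C: (3/34) * 4 = 12/34
  G: (8/34) * 2 = 16/34
Sum = (21 + 13 + 12 + 12 + 16)/34 = 74/34

L = 74/34 = 2.1765 bits/symbol


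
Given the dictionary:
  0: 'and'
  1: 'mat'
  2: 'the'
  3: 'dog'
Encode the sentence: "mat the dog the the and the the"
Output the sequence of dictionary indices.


Look up each word in the dictionary:
  'mat' -> 1
  'the' -> 2
  'dog' -> 3
  'the' -> 2
  'the' -> 2
  'and' -> 0
  'the' -> 2
  'the' -> 2

Encoded: [1, 2, 3, 2, 2, 0, 2, 2]


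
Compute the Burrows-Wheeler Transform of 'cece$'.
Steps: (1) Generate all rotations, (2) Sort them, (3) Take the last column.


Rotations (sorted):
  0: $cece -> last char: e
  1: ce$ce -> last char: e
  2: cece$ -> last char: $
  3: e$cec -> last char: c
  4: ece$c -> last char: c


BWT = ee$cc


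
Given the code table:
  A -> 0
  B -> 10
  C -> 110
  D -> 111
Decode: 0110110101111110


Decoding:
0 -> A
110 -> C
110 -> C
10 -> B
111 -> D
111 -> D
0 -> A


Result: ACCBDDA


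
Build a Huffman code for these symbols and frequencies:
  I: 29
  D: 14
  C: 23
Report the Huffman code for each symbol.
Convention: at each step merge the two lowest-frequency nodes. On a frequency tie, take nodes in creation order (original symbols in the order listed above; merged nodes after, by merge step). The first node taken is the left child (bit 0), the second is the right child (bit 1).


Huffman tree construction:
Step 1: Merge D(14) + C(23) = 37
Step 2: Merge I(29) + (D+C)(37) = 66
Read each symbol's code off the tree from the root (left child = 0, right child = 1).

Codes:
  I: 0 (length 1)
  D: 10 (length 2)
  C: 11 (length 2)
Average code length: 103/66 = 1.5606 bits/symbol


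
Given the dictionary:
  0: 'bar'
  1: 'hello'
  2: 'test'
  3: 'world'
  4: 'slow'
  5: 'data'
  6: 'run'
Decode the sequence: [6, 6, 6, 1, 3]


Look up each index in the dictionary:
  6 -> 'run'
  6 -> 'run'
  6 -> 'run'
  1 -> 'hello'
  3 -> 'world'

Decoded: "run run run hello world"


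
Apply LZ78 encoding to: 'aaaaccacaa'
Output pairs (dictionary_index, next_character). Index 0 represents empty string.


LZ78 encoding steps:
Dictionary: {0: ''}
Step 1: w='' (idx 0), next='a' -> output (0, 'a'), add 'a' as idx 1
Step 2: w='a' (idx 1), next='a' -> output (1, 'a'), add 'aa' as idx 2
Step 3: w='a' (idx 1), next='c' -> output (1, 'c'), add 'ac' as idx 3
Step 4: w='' (idx 0), next='c' -> output (0, 'c'), add 'c' as idx 4
Step 5: w='ac' (idx 3), next='a' -> output (3, 'a'), add 'aca' as idx 5
Step 6: w='a' (idx 1), end of input -> output (1, '')


Encoded: [(0, 'a'), (1, 'a'), (1, 'c'), (0, 'c'), (3, 'a'), (1, '')]


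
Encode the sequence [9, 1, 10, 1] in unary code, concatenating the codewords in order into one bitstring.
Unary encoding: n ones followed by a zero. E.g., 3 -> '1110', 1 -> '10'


Encode each number as n ones followed by a terminating 0:
  9 -> 1111111110 (10 bits)
  1 -> 10 (2 bits)
  10 -> 11111111110 (11 bits)
  1 -> 10 (2 bits)
Total length = 10 + 2 + 11 + 2 = 25 bits.

Unary([9, 1, 10, 1]) = 1111111110101111111111010 (25 bits)


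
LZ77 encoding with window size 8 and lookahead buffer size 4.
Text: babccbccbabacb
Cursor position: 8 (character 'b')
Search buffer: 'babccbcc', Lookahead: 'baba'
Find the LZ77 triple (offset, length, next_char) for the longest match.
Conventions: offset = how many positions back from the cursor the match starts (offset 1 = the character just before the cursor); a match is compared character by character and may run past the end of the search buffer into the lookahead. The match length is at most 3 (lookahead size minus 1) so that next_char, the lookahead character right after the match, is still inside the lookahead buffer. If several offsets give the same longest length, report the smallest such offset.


Try each offset into the search buffer:
  offset=1 (pos 7, char 'c'): match length 0
  offset=2 (pos 6, char 'c'): match length 0
  offset=3 (pos 5, char 'b'): match length 1
  offset=4 (pos 4, char 'c'): match length 0
  offset=5 (pos 3, char 'c'): match length 0
  offset=6 (pos 2, char 'b'): match length 1
  offset=7 (pos 1, char 'a'): match length 0
  offset=8 (pos 0, char 'b'): match length 3
Longest match has length 3 at offset 8.
next_char = character at position 8 + 3 = 11 -> 'a'

Best match: offset=8, length=3 (matching 'bab' starting at position 0)
LZ77 triple: (8, 3, 'a')


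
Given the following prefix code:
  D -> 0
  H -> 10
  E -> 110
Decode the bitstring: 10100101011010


Decoding step by step:
Bits 10 -> H
Bits 10 -> H
Bits 0 -> D
Bits 10 -> H
Bits 10 -> H
Bits 110 -> E
Bits 10 -> H


Decoded message: HHDHHEH


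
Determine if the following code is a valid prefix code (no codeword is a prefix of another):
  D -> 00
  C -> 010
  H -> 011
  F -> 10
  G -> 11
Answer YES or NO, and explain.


Checking each pair (does one codeword prefix another?):
  D='00' vs C='010': no prefix
  D='00' vs H='011': no prefix
  D='00' vs F='10': no prefix
  D='00' vs G='11': no prefix
  C='010' vs D='00': no prefix
  C='010' vs H='011': no prefix
  C='010' vs F='10': no prefix
  C='010' vs G='11': no prefix
  H='011' vs D='00': no prefix
  H='011' vs C='010': no prefix
  H='011' vs F='10': no prefix
  H='011' vs G='11': no prefix
  F='10' vs D='00': no prefix
  F='10' vs C='010': no prefix
  F='10' vs H='011': no prefix
  F='10' vs G='11': no prefix
  G='11' vs D='00': no prefix
  G='11' vs C='010': no prefix
  G='11' vs H='011': no prefix
  G='11' vs F='10': no prefix
No violation found over all pairs.

YES -- this is a valid prefix code. No codeword is a prefix of any other codeword.


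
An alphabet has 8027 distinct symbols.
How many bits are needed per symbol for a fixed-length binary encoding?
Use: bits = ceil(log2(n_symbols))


log2(8027) = 12.9706
Bracket: 2^12 = 4096 < 8027 <= 2^13 = 8192
So ceil(log2(8027)) = 13

bits = ceil(log2(8027)) = ceil(12.9706) = 13 bits


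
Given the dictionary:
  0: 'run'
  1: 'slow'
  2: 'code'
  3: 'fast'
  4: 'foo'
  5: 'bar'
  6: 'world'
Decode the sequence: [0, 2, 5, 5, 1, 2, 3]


Look up each index in the dictionary:
  0 -> 'run'
  2 -> 'code'
  5 -> 'bar'
  5 -> 'bar'
  1 -> 'slow'
  2 -> 'code'
  3 -> 'fast'

Decoded: "run code bar bar slow code fast"


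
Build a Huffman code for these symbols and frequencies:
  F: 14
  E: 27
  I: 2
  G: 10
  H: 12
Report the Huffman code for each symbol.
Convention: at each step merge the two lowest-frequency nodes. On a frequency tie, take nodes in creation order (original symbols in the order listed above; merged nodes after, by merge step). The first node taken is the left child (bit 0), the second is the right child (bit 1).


Huffman tree construction:
Step 1: Merge I(2) + G(10) = 12
Step 2: Merge H(12) + (I+G)(12) = 24
Step 3: Merge F(14) + (H+(I+G))(24) = 38
Step 4: Merge E(27) + (F+(H+(I+G)))(38) = 65
Read each symbol's code off the tree from the root (left child = 0, right child = 1).

Codes:
  F: 10 (length 2)
  E: 0 (length 1)
  I: 1110 (length 4)
  G: 1111 (length 4)
  H: 110 (length 3)
Average code length: 139/65 = 2.1385 bits/symbol


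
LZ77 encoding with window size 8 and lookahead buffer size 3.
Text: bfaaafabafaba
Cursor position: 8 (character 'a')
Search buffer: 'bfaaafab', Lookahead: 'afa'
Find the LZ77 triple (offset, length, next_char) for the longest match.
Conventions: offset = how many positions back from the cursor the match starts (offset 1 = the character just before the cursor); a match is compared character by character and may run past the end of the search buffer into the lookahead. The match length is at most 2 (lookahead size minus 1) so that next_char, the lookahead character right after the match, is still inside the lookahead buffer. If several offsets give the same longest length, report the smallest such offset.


Try each offset into the search buffer:
  offset=1 (pos 7, char 'b'): match length 0
  offset=2 (pos 6, char 'a'): match length 1
  offset=3 (pos 5, char 'f'): match length 0
  offset=4 (pos 4, char 'a'): match length 2
  offset=5 (pos 3, char 'a'): match length 1
  offset=6 (pos 2, char 'a'): match length 1
  offset=7 (pos 1, char 'f'): match length 0
  offset=8 (pos 0, char 'b'): match length 0
Longest match has length 2 at offset 4.
next_char = character at position 8 + 2 = 10 -> 'a'

Best match: offset=4, length=2 (matching 'af' starting at position 4)
LZ77 triple: (4, 2, 'a')


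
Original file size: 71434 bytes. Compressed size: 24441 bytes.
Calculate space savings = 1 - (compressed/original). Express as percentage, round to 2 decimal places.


ratio = compressed/original = 24441/71434 = 0.342148
savings = 1 - ratio = 1 - 0.342148 = 0.657852
as a percentage: 0.657852 * 100 = 65.79%

Space savings = 1 - 24441/71434 = 65.79%


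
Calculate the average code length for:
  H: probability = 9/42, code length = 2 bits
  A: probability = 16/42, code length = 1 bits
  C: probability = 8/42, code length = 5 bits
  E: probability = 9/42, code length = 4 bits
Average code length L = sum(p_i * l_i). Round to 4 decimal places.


Weighted contributions p_i * l_i:
  H: (9/42) * 2 = 18/42
  A: (16/42) * 1 = 16/42
  C: (8/42) * 5 = 40/42
  E: (9/42) * 4 = 36/42
Sum = (18 + 16 + 40 + 36)/42 = 110/42

L = 110/42 = 2.6190 bits/symbol


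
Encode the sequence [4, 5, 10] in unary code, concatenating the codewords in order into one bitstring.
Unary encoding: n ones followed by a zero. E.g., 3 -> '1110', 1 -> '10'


Encode each number as n ones followed by a terminating 0:
  4 -> 11110 (5 bits)
  5 -> 111110 (6 bits)
  10 -> 11111111110 (11 bits)
Total length = 5 + 6 + 11 = 22 bits.

Unary([4, 5, 10]) = 1111011111011111111110 (22 bits)


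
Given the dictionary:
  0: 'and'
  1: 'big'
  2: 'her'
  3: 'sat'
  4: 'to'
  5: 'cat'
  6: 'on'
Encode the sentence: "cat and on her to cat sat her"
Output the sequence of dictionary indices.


Look up each word in the dictionary:
  'cat' -> 5
  'and' -> 0
  'on' -> 6
  'her' -> 2
  'to' -> 4
  'cat' -> 5
  'sat' -> 3
  'her' -> 2

Encoded: [5, 0, 6, 2, 4, 5, 3, 2]


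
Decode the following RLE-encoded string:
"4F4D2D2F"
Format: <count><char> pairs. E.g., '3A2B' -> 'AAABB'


Expanding each <count><char> pair:
  4F -> 'FFFF'
  4D -> 'DDDD'
  2D -> 'DD'
  2F -> 'FF'

Decoded = FFFFDDDDDDFF


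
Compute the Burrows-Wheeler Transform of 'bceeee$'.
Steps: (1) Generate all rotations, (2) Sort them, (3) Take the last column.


Rotations (sorted):
  0: $bceeee -> last char: e
  1: bceeee$ -> last char: $
  2: ceeee$b -> last char: b
  3: e$bceee -> last char: e
  4: ee$bcee -> last char: e
  5: eee$bce -> last char: e
  6: eeee$bc -> last char: c


BWT = e$beeec


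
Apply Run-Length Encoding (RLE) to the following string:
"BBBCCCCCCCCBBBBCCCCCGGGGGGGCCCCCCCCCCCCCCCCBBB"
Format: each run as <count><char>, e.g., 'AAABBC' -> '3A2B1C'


Scanning runs left to right:
  i=0: run of 'B' x 3 -> '3B'
  i=3: run of 'C' x 8 -> '8C'
  i=11: run of 'B' x 4 -> '4B'
  i=15: run of 'C' x 5 -> '5C'
  i=20: run of 'G' x 7 -> '7G'
  i=27: run of 'C' x 16 -> '16C'
  i=43: run of 'B' x 3 -> '3B'

RLE = 3B8C4B5C7G16C3B


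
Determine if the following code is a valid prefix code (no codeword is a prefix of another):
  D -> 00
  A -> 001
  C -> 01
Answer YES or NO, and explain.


Checking each pair (does one codeword prefix another?):
  D='00' vs A='001': prefix -- VIOLATION

NO -- this is NOT a valid prefix code. D (00) is a prefix of A (001).


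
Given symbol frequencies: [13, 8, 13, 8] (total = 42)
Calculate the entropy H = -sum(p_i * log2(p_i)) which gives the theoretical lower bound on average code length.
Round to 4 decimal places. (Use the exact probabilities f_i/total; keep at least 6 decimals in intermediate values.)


Per-symbol terms -p_i * log2(p_i) with p_i = f_i/42:
  p = 13/42 = 0.309524: log2(p) = -1.691878, -p*log2(p) = 0.523676
  p = 8/42 = 0.190476: log2(p) = -2.392317, -p*log2(p) = 0.455680
  p = 13/42 = 0.309524: log2(p) = -1.691878, -p*log2(p) = 0.523676
  p = 8/42 = 0.190476: log2(p) = -2.392317, -p*log2(p) = 0.455680
H = 0.523676 + 0.455680 + 0.523676 + 0.455680 = 1.958712

H = 1.9587 bits/symbol


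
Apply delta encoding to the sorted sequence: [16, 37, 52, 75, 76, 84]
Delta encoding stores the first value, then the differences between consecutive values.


First value: 16
Deltas:
  37 - 16 = 21
  52 - 37 = 15
  75 - 52 = 23
  76 - 75 = 1
  84 - 76 = 8


Delta encoded: [16, 21, 15, 23, 1, 8]


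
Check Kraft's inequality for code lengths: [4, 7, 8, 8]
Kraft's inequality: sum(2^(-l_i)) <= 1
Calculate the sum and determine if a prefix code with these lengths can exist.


Sum = 2^(-4) + 2^(-7) + 2^(-8) + 2^(-8)
    = 0.0625 + 0.0078125 + 0.00390625 + 0.00390625
    = 20/256 = 0.078125
Since 0.078125 <= 1, Kraft's inequality IS satisfied.
A prefix code with these lengths CAN exist.

Kraft sum = 0.078125. Satisfied.


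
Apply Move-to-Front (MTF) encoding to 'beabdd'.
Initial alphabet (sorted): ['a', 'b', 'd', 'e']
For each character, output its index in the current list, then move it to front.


MTF encoding:
'b': index 1 in ['a', 'b', 'd', 'e'] -> ['b', 'a', 'd', 'e']
'e': index 3 in ['b', 'a', 'd', 'e'] -> ['e', 'b', 'a', 'd']
'a': index 2 in ['e', 'b', 'a', 'd'] -> ['a', 'e', 'b', 'd']
'b': index 2 in ['a', 'e', 'b', 'd'] -> ['b', 'a', 'e', 'd']
'd': index 3 in ['b', 'a', 'e', 'd'] -> ['d', 'b', 'a', 'e']
'd': index 0 in ['d', 'b', 'a', 'e'] -> ['d', 'b', 'a', 'e']


Output: [1, 3, 2, 2, 3, 0]


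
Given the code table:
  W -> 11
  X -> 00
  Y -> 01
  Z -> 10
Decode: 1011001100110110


Decoding:
10 -> Z
11 -> W
00 -> X
11 -> W
00 -> X
11 -> W
01 -> Y
10 -> Z


Result: ZWXWXWYZ


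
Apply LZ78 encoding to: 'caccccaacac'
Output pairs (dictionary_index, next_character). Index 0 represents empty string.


LZ78 encoding steps:
Dictionary: {0: ''}
Step 1: w='' (idx 0), next='c' -> output (0, 'c'), add 'c' as idx 1
Step 2: w='' (idx 0), next='a' -> output (0, 'a'), add 'a' as idx 2
Step 3: w='c' (idx 1), next='c' -> output (1, 'c'), add 'cc' as idx 3
Step 4: w='cc' (idx 3), next='a' -> output (3, 'a'), add 'cca' as idx 4
Step 5: w='a' (idx 2), next='c' -> output (2, 'c'), add 'ac' as idx 5
Step 6: w='ac' (idx 5), end of input -> output (5, '')


Encoded: [(0, 'c'), (0, 'a'), (1, 'c'), (3, 'a'), (2, 'c'), (5, '')]


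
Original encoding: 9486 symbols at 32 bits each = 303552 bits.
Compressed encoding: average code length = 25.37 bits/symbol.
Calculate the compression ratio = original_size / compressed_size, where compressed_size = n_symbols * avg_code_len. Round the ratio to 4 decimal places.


original_size = n_symbols * orig_bits = 9486 * 32 = 303552 bits
compressed_size = n_symbols * avg_code_len = 9486 * 25.37 = 240659.82 bits
ratio = original_size / compressed_size = 303552 / 240659.82 = 1.2613

Compression ratio = 1.2613


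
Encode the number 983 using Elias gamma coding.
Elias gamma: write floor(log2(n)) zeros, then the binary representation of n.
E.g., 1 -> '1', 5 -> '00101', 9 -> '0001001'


num_bits = floor(log2(983)) + 1 = 10
leading_zeros = num_bits - 1 = 9
binary(983) = 1111010111

Elias gamma(983) = '000000000' + '1111010111' = 0000000001111010111 (19 bits)


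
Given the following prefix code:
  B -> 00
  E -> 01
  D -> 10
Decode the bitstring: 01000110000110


Decoding step by step:
Bits 01 -> E
Bits 00 -> B
Bits 01 -> E
Bits 10 -> D
Bits 00 -> B
Bits 01 -> E
Bits 10 -> D


Decoded message: EBEDBED


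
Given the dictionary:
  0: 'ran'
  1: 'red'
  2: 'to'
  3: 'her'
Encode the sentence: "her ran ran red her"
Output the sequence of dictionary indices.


Look up each word in the dictionary:
  'her' -> 3
  'ran' -> 0
  'ran' -> 0
  'red' -> 1
  'her' -> 3

Encoded: [3, 0, 0, 1, 3]


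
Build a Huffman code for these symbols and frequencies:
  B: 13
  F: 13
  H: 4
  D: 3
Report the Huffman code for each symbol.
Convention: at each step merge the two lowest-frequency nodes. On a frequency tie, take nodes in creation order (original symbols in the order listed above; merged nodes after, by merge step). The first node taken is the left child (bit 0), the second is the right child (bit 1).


Huffman tree construction:
Step 1: Merge D(3) + H(4) = 7
Step 2: Merge (D+H)(7) + B(13) = 20
Step 3: Merge F(13) + ((D+H)+B)(20) = 33
Read each symbol's code off the tree from the root (left child = 0, right child = 1).

Codes:
  B: 11 (length 2)
  F: 0 (length 1)
  H: 101 (length 3)
  D: 100 (length 3)
Average code length: 60/33 = 1.8182 bits/symbol


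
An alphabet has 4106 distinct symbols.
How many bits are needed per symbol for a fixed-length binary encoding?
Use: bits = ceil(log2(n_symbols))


log2(4106) = 12.0035
Bracket: 2^12 = 4096 < 4106 <= 2^13 = 8192
So ceil(log2(4106)) = 13

bits = ceil(log2(4106)) = ceil(12.0035) = 13 bits


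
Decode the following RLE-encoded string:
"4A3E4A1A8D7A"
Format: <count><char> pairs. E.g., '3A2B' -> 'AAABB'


Expanding each <count><char> pair:
  4A -> 'AAAA'
  3E -> 'EEE'
  4A -> 'AAAA'
  1A -> 'A'
  8D -> 'DDDDDDDD'
  7A -> 'AAAAAAA'

Decoded = AAAAEEEAAAAADDDDDDDDAAAAAAA


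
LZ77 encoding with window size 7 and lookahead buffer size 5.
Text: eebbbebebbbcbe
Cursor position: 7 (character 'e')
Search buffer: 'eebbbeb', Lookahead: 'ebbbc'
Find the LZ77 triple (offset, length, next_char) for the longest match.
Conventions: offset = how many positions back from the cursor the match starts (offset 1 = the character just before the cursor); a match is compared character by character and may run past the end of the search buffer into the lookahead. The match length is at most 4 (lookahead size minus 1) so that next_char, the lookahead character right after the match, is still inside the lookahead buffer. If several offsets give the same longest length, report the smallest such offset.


Try each offset into the search buffer:
  offset=1 (pos 6, char 'b'): match length 0
  offset=2 (pos 5, char 'e'): match length 2
  offset=3 (pos 4, char 'b'): match length 0
  offset=4 (pos 3, char 'b'): match length 0
  offset=5 (pos 2, char 'b'): match length 0
  offset=6 (pos 1, char 'e'): match length 4
  offset=7 (pos 0, char 'e'): match length 1
Longest match has length 4 at offset 6.
next_char = character at position 7 + 4 = 11 -> 'c'

Best match: offset=6, length=4 (matching 'ebbb' starting at position 1)
LZ77 triple: (6, 4, 'c')


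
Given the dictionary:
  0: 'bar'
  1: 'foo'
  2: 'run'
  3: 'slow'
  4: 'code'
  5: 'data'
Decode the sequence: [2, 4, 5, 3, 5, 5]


Look up each index in the dictionary:
  2 -> 'run'
  4 -> 'code'
  5 -> 'data'
  3 -> 'slow'
  5 -> 'data'
  5 -> 'data'

Decoded: "run code data slow data data"


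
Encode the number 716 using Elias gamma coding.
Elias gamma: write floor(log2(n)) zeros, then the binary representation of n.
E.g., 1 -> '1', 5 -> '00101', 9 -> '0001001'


num_bits = floor(log2(716)) + 1 = 10
leading_zeros = num_bits - 1 = 9
binary(716) = 1011001100

Elias gamma(716) = '000000000' + '1011001100' = 0000000001011001100 (19 bits)


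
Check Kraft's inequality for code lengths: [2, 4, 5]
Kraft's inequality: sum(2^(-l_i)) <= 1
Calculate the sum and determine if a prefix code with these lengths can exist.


Sum = 2^(-2) + 2^(-4) + 2^(-5)
    = 0.25 + 0.0625 + 0.03125
    = 11/32 = 0.34375
Since 0.34375 <= 1, Kraft's inequality IS satisfied.
A prefix code with these lengths CAN exist.

Kraft sum = 0.34375. Satisfied.


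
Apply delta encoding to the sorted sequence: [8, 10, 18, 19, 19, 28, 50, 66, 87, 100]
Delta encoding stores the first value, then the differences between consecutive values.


First value: 8
Deltas:
  10 - 8 = 2
  18 - 10 = 8
  19 - 18 = 1
  19 - 19 = 0
  28 - 19 = 9
  50 - 28 = 22
  66 - 50 = 16
  87 - 66 = 21
  100 - 87 = 13


Delta encoded: [8, 2, 8, 1, 0, 9, 22, 16, 21, 13]


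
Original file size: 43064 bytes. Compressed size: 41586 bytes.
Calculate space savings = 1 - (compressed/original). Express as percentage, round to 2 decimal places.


ratio = compressed/original = 41586/43064 = 0.965679
savings = 1 - ratio = 1 - 0.965679 = 0.034321
as a percentage: 0.034321 * 100 = 3.43%

Space savings = 1 - 41586/43064 = 3.43%


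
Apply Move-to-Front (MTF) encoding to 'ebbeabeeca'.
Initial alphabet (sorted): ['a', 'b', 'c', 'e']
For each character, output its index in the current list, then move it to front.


MTF encoding:
'e': index 3 in ['a', 'b', 'c', 'e'] -> ['e', 'a', 'b', 'c']
'b': index 2 in ['e', 'a', 'b', 'c'] -> ['b', 'e', 'a', 'c']
'b': index 0 in ['b', 'e', 'a', 'c'] -> ['b', 'e', 'a', 'c']
'e': index 1 in ['b', 'e', 'a', 'c'] -> ['e', 'b', 'a', 'c']
'a': index 2 in ['e', 'b', 'a', 'c'] -> ['a', 'e', 'b', 'c']
'b': index 2 in ['a', 'e', 'b', 'c'] -> ['b', 'a', 'e', 'c']
'e': index 2 in ['b', 'a', 'e', 'c'] -> ['e', 'b', 'a', 'c']
'e': index 0 in ['e', 'b', 'a', 'c'] -> ['e', 'b', 'a', 'c']
'c': index 3 in ['e', 'b', 'a', 'c'] -> ['c', 'e', 'b', 'a']
'a': index 3 in ['c', 'e', 'b', 'a'] -> ['a', 'c', 'e', 'b']


Output: [3, 2, 0, 1, 2, 2, 2, 0, 3, 3]


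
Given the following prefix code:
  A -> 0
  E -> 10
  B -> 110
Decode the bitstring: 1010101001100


Decoding step by step:
Bits 10 -> E
Bits 10 -> E
Bits 10 -> E
Bits 10 -> E
Bits 0 -> A
Bits 110 -> B
Bits 0 -> A


Decoded message: EEEEABA


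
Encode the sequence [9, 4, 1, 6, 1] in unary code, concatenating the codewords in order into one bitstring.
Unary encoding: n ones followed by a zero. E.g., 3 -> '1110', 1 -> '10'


Encode each number as n ones followed by a terminating 0:
  9 -> 1111111110 (10 bits)
  4 -> 11110 (5 bits)
  1 -> 10 (2 bits)
  6 -> 1111110 (7 bits)
  1 -> 10 (2 bits)
Total length = 10 + 5 + 2 + 7 + 2 = 26 bits.

Unary([9, 4, 1, 6, 1]) = 11111111101111010111111010 (26 bits)


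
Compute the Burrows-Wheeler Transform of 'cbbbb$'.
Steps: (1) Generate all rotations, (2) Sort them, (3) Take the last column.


Rotations (sorted):
  0: $cbbbb -> last char: b
  1: b$cbbb -> last char: b
  2: bb$cbb -> last char: b
  3: bbb$cb -> last char: b
  4: bbbb$c -> last char: c
  5: cbbbb$ -> last char: $


BWT = bbbbc$


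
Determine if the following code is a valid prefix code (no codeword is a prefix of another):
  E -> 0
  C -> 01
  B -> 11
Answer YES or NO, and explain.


Checking each pair (does one codeword prefix another?):
  E='0' vs C='01': prefix -- VIOLATION

NO -- this is NOT a valid prefix code. E (0) is a prefix of C (01).


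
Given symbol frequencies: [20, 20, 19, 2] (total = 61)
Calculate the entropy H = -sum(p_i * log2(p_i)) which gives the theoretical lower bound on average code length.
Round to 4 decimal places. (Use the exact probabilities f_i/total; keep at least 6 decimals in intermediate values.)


Per-symbol terms -p_i * log2(p_i) with p_i = f_i/61:
  p = 20/61 = 0.327869: log2(p) = -1.608809, -p*log2(p) = 0.527478
  p = 20/61 = 0.327869: log2(p) = -1.608809, -p*log2(p) = 0.527478
  p = 19/61 = 0.311475: log2(p) = -1.682810, -p*log2(p) = 0.524154
  p = 2/61 = 0.032787: log2(p) = -4.930737, -p*log2(p) = 0.161664
H = 0.527478 + 0.527478 + 0.524154 + 0.161664 = 1.740774

H = 1.7408 bits/symbol


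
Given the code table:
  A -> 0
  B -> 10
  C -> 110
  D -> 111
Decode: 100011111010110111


Decoding:
10 -> B
0 -> A
0 -> A
111 -> D
110 -> C
10 -> B
110 -> C
111 -> D


Result: BAADCBCD


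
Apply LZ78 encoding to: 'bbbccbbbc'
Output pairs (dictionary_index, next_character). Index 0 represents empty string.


LZ78 encoding steps:
Dictionary: {0: ''}
Step 1: w='' (idx 0), next='b' -> output (0, 'b'), add 'b' as idx 1
Step 2: w='b' (idx 1), next='b' -> output (1, 'b'), add 'bb' as idx 2
Step 3: w='' (idx 0), next='c' -> output (0, 'c'), add 'c' as idx 3
Step 4: w='c' (idx 3), next='b' -> output (3, 'b'), add 'cb' as idx 4
Step 5: w='bb' (idx 2), next='c' -> output (2, 'c'), add 'bbc' as idx 5


Encoded: [(0, 'b'), (1, 'b'), (0, 'c'), (3, 'b'), (2, 'c')]


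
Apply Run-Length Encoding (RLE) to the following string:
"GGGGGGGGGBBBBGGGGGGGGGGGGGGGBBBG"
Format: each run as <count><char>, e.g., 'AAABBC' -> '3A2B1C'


Scanning runs left to right:
  i=0: run of 'G' x 9 -> '9G'
  i=9: run of 'B' x 4 -> '4B'
  i=13: run of 'G' x 15 -> '15G'
  i=28: run of 'B' x 3 -> '3B'
  i=31: run of 'G' x 1 -> '1G'

RLE = 9G4B15G3B1G


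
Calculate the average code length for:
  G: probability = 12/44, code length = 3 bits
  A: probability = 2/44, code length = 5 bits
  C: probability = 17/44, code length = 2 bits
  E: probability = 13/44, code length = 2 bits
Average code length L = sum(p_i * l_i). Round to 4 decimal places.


Weighted contributions p_i * l_i:
  G: (12/44) * 3 = 36/44
  A: (2/44) * 5 = 10/44
  C: (17/44) * 2 = 34/44
  E: (13/44) * 2 = 26/44
Sum = (36 + 10 + 34 + 26)/44 = 106/44

L = 106/44 = 2.4091 bits/symbol


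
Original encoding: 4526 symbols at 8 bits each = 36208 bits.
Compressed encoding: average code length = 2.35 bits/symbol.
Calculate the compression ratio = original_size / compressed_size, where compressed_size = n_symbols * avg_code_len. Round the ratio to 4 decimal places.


original_size = n_symbols * orig_bits = 4526 * 8 = 36208 bits
compressed_size = n_symbols * avg_code_len = 4526 * 2.35 = 10636.1 bits
ratio = original_size / compressed_size = 36208 / 10636.1 = 3.4043

Compression ratio = 3.4043


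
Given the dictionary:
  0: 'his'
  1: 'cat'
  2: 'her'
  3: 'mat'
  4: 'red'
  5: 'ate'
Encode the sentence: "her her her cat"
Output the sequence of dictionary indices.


Look up each word in the dictionary:
  'her' -> 2
  'her' -> 2
  'her' -> 2
  'cat' -> 1

Encoded: [2, 2, 2, 1]


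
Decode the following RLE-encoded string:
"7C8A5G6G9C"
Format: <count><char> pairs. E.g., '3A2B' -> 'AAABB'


Expanding each <count><char> pair:
  7C -> 'CCCCCCC'
  8A -> 'AAAAAAAA'
  5G -> 'GGGGG'
  6G -> 'GGGGGG'
  9C -> 'CCCCCCCCC'

Decoded = CCCCCCCAAAAAAAAGGGGGGGGGGGCCCCCCCCC


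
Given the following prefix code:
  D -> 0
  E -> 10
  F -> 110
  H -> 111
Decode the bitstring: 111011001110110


Decoding step by step:
Bits 111 -> H
Bits 0 -> D
Bits 110 -> F
Bits 0 -> D
Bits 111 -> H
Bits 0 -> D
Bits 110 -> F


Decoded message: HDFDHDF


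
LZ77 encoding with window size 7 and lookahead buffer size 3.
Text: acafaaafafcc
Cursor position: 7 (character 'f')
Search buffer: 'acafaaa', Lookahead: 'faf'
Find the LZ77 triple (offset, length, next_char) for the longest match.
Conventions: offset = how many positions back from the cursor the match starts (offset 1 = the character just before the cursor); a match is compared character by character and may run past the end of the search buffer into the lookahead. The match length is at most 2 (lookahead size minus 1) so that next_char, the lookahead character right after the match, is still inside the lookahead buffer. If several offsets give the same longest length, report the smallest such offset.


Try each offset into the search buffer:
  offset=1 (pos 6, char 'a'): match length 0
  offset=2 (pos 5, char 'a'): match length 0
  offset=3 (pos 4, char 'a'): match length 0
  offset=4 (pos 3, char 'f'): match length 2
  offset=5 (pos 2, char 'a'): match length 0
  offset=6 (pos 1, char 'c'): match length 0
  offset=7 (pos 0, char 'a'): match length 0
Longest match has length 2 at offset 4.
next_char = character at position 7 + 2 = 9 -> 'f'

Best match: offset=4, length=2 (matching 'fa' starting at position 3)
LZ77 triple: (4, 2, 'f')


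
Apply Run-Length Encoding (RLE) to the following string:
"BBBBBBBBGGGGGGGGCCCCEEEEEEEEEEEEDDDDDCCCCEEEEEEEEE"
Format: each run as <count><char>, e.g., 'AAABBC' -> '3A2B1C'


Scanning runs left to right:
  i=0: run of 'B' x 8 -> '8B'
  i=8: run of 'G' x 8 -> '8G'
  i=16: run of 'C' x 4 -> '4C'
  i=20: run of 'E' x 12 -> '12E'
  i=32: run of 'D' x 5 -> '5D'
  i=37: run of 'C' x 4 -> '4C'
  i=41: run of 'E' x 9 -> '9E'

RLE = 8B8G4C12E5D4C9E


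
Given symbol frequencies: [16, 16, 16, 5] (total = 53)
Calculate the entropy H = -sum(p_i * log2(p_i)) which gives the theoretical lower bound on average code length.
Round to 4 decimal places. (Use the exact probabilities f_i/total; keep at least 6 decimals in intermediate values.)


Per-symbol terms -p_i * log2(p_i) with p_i = f_i/53:
  p = 16/53 = 0.301887: log2(p) = -1.727920, -p*log2(p) = 0.521636
  p = 16/53 = 0.301887: log2(p) = -1.727920, -p*log2(p) = 0.521636
  p = 16/53 = 0.301887: log2(p) = -1.727920, -p*log2(p) = 0.521636
  p = 5/53 = 0.094340: log2(p) = -3.405992, -p*log2(p) = 0.321320
H = 0.521636 + 0.521636 + 0.521636 + 0.321320 = 1.886228

H = 1.8862 bits/symbol


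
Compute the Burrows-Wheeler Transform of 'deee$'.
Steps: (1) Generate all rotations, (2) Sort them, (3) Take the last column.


Rotations (sorted):
  0: $deee -> last char: e
  1: deee$ -> last char: $
  2: e$dee -> last char: e
  3: ee$de -> last char: e
  4: eee$d -> last char: d


BWT = e$eed


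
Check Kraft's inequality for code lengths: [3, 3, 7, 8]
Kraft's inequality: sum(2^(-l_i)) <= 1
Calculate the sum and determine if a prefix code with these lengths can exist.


Sum = 2^(-3) + 2^(-3) + 2^(-7) + 2^(-8)
    = 0.125 + 0.125 + 0.0078125 + 0.00390625
    = 67/256 = 0.26171875
Since 0.26171875 <= 1, Kraft's inequality IS satisfied.
A prefix code with these lengths CAN exist.

Kraft sum = 0.26171875. Satisfied.


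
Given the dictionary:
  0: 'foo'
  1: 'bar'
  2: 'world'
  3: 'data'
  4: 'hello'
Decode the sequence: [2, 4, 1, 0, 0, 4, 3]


Look up each index in the dictionary:
  2 -> 'world'
  4 -> 'hello'
  1 -> 'bar'
  0 -> 'foo'
  0 -> 'foo'
  4 -> 'hello'
  3 -> 'data'

Decoded: "world hello bar foo foo hello data"


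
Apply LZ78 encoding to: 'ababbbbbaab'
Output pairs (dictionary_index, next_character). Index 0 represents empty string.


LZ78 encoding steps:
Dictionary: {0: ''}
Step 1: w='' (idx 0), next='a' -> output (0, 'a'), add 'a' as idx 1
Step 2: w='' (idx 0), next='b' -> output (0, 'b'), add 'b' as idx 2
Step 3: w='a' (idx 1), next='b' -> output (1, 'b'), add 'ab' as idx 3
Step 4: w='b' (idx 2), next='b' -> output (2, 'b'), add 'bb' as idx 4
Step 5: w='bb' (idx 4), next='a' -> output (4, 'a'), add 'bba' as idx 5
Step 6: w='ab' (idx 3), end of input -> output (3, '')


Encoded: [(0, 'a'), (0, 'b'), (1, 'b'), (2, 'b'), (4, 'a'), (3, '')]


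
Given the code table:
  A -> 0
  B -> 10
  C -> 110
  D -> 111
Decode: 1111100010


Decoding:
111 -> D
110 -> C
0 -> A
0 -> A
10 -> B


Result: DCAAB


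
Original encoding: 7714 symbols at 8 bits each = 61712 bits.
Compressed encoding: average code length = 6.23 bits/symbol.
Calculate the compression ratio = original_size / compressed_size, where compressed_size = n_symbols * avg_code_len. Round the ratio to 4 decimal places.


original_size = n_symbols * orig_bits = 7714 * 8 = 61712 bits
compressed_size = n_symbols * avg_code_len = 7714 * 6.23 = 48058.22 bits
ratio = original_size / compressed_size = 61712 / 48058.22 = 1.2841

Compression ratio = 1.2841


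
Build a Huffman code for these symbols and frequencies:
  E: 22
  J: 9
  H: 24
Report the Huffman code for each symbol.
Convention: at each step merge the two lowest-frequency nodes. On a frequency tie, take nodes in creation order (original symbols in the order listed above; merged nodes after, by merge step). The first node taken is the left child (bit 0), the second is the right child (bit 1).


Huffman tree construction:
Step 1: Merge J(9) + E(22) = 31
Step 2: Merge H(24) + (J+E)(31) = 55
Read each symbol's code off the tree from the root (left child = 0, right child = 1).

Codes:
  E: 11 (length 2)
  J: 10 (length 2)
  H: 0 (length 1)
Average code length: 86/55 = 1.5636 bits/symbol


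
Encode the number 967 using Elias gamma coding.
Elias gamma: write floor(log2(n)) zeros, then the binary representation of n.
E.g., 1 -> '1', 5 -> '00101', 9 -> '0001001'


num_bits = floor(log2(967)) + 1 = 10
leading_zeros = num_bits - 1 = 9
binary(967) = 1111000111

Elias gamma(967) = '000000000' + '1111000111' = 0000000001111000111 (19 bits)


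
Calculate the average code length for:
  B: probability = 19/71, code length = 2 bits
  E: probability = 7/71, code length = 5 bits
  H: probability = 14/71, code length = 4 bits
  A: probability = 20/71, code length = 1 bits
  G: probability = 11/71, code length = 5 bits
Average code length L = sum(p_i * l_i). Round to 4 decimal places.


Weighted contributions p_i * l_i:
  B: (19/71) * 2 = 38/71
  E: (7/71) * 5 = 35/71
  H: (14/71) * 4 = 56/71
  A: (20/71) * 1 = 20/71
  G: (11/71) * 5 = 55/71
Sum = (38 + 35 + 56 + 20 + 55)/71 = 204/71

L = 204/71 = 2.8732 bits/symbol


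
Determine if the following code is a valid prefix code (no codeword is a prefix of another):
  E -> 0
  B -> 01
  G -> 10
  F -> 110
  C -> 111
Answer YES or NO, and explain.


Checking each pair (does one codeword prefix another?):
  E='0' vs B='01': prefix -- VIOLATION

NO -- this is NOT a valid prefix code. E (0) is a prefix of B (01).


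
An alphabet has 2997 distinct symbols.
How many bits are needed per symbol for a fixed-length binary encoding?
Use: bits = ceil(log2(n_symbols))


log2(2997) = 11.5493
Bracket: 2^11 = 2048 < 2997 <= 2^12 = 4096
So ceil(log2(2997)) = 12

bits = ceil(log2(2997)) = ceil(11.5493) = 12 bits


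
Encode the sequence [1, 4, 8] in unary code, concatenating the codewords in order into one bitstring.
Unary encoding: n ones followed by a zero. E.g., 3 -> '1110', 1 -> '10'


Encode each number as n ones followed by a terminating 0:
  1 -> 10 (2 bits)
  4 -> 11110 (5 bits)
  8 -> 111111110 (9 bits)
Total length = 2 + 5 + 9 = 16 bits.

Unary([1, 4, 8]) = 1011110111111110 (16 bits)


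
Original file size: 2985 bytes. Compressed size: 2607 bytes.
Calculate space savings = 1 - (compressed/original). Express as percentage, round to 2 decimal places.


ratio = compressed/original = 2607/2985 = 0.873367
savings = 1 - ratio = 1 - 0.873367 = 0.126633
as a percentage: 0.126633 * 100 = 12.66%

Space savings = 1 - 2607/2985 = 12.66%


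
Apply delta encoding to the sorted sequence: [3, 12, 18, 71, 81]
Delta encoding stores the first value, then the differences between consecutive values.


First value: 3
Deltas:
  12 - 3 = 9
  18 - 12 = 6
  71 - 18 = 53
  81 - 71 = 10


Delta encoded: [3, 9, 6, 53, 10]


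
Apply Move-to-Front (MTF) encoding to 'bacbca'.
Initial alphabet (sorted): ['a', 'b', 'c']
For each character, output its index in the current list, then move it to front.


MTF encoding:
'b': index 1 in ['a', 'b', 'c'] -> ['b', 'a', 'c']
'a': index 1 in ['b', 'a', 'c'] -> ['a', 'b', 'c']
'c': index 2 in ['a', 'b', 'c'] -> ['c', 'a', 'b']
'b': index 2 in ['c', 'a', 'b'] -> ['b', 'c', 'a']
'c': index 1 in ['b', 'c', 'a'] -> ['c', 'b', 'a']
'a': index 2 in ['c', 'b', 'a'] -> ['a', 'c', 'b']


Output: [1, 1, 2, 2, 1, 2]


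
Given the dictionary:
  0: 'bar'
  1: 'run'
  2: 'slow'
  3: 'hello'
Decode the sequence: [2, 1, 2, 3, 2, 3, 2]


Look up each index in the dictionary:
  2 -> 'slow'
  1 -> 'run'
  2 -> 'slow'
  3 -> 'hello'
  2 -> 'slow'
  3 -> 'hello'
  2 -> 'slow'

Decoded: "slow run slow hello slow hello slow"


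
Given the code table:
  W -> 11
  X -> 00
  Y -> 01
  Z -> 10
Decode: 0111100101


Decoding:
01 -> Y
11 -> W
10 -> Z
01 -> Y
01 -> Y


Result: YWZYY


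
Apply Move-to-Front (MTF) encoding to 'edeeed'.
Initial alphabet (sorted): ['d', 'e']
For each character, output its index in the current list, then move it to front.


MTF encoding:
'e': index 1 in ['d', 'e'] -> ['e', 'd']
'd': index 1 in ['e', 'd'] -> ['d', 'e']
'e': index 1 in ['d', 'e'] -> ['e', 'd']
'e': index 0 in ['e', 'd'] -> ['e', 'd']
'e': index 0 in ['e', 'd'] -> ['e', 'd']
'd': index 1 in ['e', 'd'] -> ['d', 'e']


Output: [1, 1, 1, 0, 0, 1]
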